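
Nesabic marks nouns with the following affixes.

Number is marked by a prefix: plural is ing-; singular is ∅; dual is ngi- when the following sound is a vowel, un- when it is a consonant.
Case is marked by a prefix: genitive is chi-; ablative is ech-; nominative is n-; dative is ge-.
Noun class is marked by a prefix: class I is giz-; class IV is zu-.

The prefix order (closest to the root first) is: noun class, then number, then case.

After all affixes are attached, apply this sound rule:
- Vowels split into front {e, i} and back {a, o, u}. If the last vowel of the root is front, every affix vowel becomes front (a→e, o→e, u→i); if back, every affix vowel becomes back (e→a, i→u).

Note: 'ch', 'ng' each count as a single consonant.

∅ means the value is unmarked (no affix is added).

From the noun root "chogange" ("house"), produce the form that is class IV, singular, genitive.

Attach noun class class IV zu- → zuchogange.
number = singular: zero marking, form stays zuchogange.
Attach case genitive chi- → chizuchogange.
Apply vowel harmony: chizuchogange → chizichogange.

chizichogange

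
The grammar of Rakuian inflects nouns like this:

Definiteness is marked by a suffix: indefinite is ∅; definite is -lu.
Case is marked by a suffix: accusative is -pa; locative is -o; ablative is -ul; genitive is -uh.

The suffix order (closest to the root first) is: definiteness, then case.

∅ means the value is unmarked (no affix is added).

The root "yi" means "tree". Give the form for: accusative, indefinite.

definiteness = indefinite: zero marking, form stays yi.
Attach case accusative -pa → yipa.

yipa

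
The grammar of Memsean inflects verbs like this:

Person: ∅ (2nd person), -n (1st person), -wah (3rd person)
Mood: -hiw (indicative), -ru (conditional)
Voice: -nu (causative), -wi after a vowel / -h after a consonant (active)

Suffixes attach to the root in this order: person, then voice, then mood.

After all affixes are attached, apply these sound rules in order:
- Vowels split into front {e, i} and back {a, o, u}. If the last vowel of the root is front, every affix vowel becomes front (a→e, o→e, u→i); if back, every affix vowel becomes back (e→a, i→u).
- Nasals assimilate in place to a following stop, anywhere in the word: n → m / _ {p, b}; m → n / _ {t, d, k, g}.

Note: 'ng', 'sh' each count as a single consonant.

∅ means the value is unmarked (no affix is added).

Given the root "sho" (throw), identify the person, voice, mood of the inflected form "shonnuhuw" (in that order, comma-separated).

1st person, causative, indicative

Segment: sho-n-nu-hiw.
person: -n → 1st person.
voice: -nu → causative.
mood: -hiw → indicative.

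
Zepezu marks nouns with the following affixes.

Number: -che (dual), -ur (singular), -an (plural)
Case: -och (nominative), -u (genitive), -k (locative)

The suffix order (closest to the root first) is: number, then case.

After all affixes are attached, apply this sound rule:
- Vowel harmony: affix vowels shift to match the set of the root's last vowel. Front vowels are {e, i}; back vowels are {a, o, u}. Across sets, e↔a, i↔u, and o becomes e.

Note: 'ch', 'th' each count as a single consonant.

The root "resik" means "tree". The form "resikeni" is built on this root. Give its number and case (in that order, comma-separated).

plural, genitive

Segment: resik-an-u.
number: -an → plural.
case: -u → genitive.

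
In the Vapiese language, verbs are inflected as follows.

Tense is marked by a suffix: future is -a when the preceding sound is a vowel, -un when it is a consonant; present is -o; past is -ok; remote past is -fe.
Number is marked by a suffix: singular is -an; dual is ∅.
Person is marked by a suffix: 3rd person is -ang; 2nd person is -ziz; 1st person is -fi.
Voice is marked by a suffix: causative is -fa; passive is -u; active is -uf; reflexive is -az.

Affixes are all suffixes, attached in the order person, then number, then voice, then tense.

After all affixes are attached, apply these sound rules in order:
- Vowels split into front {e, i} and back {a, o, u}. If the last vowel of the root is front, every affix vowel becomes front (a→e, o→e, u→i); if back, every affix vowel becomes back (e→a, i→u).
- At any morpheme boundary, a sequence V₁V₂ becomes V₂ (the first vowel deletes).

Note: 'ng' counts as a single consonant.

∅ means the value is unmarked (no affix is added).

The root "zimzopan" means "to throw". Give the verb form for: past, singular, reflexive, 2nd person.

zimzopanzuzanazok

Attach person 2nd person -ziz → zimzopanziz.
Attach number singular -an → zimzopanzizan.
Attach voice reflexive -az → zimzopanzizanaz.
Attach tense past -ok → zimzopanzizanazok.
Apply vowel harmony: zimzopanzizanazok → zimzopanzuzanazok.
Vowel deletion: no change.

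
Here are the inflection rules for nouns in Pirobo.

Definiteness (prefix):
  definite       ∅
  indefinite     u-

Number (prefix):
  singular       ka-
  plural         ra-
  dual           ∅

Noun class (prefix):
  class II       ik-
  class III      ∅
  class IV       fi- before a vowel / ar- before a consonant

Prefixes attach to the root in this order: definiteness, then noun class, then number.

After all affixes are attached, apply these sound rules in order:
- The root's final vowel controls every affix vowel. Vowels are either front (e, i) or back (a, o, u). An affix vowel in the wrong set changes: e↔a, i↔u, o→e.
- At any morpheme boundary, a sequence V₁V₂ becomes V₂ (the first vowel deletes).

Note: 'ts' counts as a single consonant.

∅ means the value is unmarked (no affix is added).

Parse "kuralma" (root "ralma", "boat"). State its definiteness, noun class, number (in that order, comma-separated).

Segment: ka-u-ralma.
definiteness: u- → indefinite.
noun class: ∅ → class III.
number: ka- → singular.

indefinite, class III, singular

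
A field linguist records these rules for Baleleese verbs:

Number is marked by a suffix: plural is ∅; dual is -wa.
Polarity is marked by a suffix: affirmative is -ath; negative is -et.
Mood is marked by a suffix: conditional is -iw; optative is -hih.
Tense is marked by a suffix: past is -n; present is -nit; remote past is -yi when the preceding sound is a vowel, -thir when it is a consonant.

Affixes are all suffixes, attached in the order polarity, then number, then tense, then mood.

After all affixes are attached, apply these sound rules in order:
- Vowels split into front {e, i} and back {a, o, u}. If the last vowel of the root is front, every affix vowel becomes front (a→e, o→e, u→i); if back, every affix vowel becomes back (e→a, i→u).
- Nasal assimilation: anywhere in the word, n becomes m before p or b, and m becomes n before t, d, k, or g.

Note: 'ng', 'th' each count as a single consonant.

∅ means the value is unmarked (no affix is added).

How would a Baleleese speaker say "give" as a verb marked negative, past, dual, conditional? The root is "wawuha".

wawuhaatwanuw

Attach polarity negative -et → wawuhaet.
Attach number dual -wa → wawuhaetwa.
Attach tense past -n → wawuhaetwan.
Attach mood conditional -iw → wawuhaetwaniw.
Apply vowel harmony: wawuhaetwaniw → wawuhaatwanuw.
Nasal assimilation: no change.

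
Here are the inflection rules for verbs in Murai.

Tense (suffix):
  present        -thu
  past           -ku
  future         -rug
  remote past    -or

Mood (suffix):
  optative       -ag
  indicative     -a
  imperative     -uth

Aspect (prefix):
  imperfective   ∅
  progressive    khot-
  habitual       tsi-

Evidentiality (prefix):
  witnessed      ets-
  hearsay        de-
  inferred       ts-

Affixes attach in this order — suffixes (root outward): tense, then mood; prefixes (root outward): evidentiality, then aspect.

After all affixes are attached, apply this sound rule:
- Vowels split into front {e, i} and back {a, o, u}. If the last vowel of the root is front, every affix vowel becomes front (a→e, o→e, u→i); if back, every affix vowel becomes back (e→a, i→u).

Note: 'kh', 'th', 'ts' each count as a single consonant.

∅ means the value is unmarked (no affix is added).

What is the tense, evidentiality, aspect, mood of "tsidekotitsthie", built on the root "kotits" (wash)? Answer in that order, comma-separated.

Segment: tsi-de-kotits-thu-a.
tense: -thu → present.
evidentiality: de- → hearsay.
aspect: tsi- → habitual.
mood: -a → indicative.

present, hearsay, habitual, indicative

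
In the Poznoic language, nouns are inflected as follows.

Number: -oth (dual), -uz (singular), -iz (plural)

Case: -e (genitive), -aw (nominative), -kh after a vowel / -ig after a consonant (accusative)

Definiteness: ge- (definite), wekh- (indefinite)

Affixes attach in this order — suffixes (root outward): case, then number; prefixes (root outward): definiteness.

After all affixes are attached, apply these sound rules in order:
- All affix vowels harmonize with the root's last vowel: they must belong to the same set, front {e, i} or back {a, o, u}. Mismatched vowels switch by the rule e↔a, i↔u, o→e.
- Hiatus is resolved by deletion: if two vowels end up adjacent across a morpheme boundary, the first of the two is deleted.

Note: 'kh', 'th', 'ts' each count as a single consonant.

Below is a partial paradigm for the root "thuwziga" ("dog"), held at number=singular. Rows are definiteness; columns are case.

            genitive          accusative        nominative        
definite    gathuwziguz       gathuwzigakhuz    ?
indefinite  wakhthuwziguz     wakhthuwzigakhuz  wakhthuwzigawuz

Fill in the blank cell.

gathuwzigawuz

Attach case nominative -aw → thuwzigaaw.
Attach definiteness definite ge- → gethuwzigaaw.
Attach number singular -uz → gethuwzigaawuz.
Apply vowel harmony: gethuwzigaawuz → gathuwzigaawuz.
Apply vowel deletion: gathuwzigaawuz → gathuwzigawuz.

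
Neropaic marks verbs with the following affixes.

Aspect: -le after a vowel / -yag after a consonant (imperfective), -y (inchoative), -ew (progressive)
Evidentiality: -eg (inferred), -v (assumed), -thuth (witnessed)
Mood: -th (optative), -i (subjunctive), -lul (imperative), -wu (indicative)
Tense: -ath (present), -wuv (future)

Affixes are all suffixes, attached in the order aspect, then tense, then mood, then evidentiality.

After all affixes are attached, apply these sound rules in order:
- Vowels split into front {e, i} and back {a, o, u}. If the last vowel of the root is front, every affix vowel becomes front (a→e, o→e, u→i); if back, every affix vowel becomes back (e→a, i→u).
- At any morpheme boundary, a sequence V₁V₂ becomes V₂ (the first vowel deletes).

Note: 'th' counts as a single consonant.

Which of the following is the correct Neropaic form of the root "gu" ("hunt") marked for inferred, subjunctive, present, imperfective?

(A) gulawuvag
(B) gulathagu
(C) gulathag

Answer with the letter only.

C

Attach aspect imperfective -le (after vowel 'u') → gule.
Attach tense present -ath → guleath.
Attach mood subjunctive -i → guleathi.
Attach evidentiality inferred -eg → guleathieg.
Apply vowel harmony: guleathieg → gulaathuag.
Apply vowel deletion: gulaathuag → gulathag.
So the correct form is gulathag, option (C).
(A) gulawuvag is wrong: it uses future instead of present for tense.
(B) gulathagu is wrong: it has the affixes in the wrong order.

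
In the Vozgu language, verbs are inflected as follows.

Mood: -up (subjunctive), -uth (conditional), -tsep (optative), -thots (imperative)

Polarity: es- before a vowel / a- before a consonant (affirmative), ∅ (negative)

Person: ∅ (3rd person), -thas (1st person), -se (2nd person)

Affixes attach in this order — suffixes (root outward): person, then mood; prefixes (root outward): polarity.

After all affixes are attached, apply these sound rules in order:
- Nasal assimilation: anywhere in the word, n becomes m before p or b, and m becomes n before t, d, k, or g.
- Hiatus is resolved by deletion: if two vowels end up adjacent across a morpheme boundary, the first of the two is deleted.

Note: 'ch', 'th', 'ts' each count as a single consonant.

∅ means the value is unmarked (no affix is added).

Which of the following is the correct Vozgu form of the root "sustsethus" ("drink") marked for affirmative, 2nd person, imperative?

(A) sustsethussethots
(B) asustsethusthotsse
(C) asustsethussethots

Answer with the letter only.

C

Attach person 2nd person -se → sustsethusse.
Attach mood imperative -thots → sustsethussethots.
Attach polarity affirmative a- (before consonant 's') → asustsethussethots.
Nasal assimilation: no change.
Vowel deletion: no change.
So the correct form is asustsethussethots, option (C).
(A) sustsethussethots is wrong: it uses negative instead of affirmative for polarity.
(B) asustsethusthotsse is wrong: it has the affixes in the wrong order.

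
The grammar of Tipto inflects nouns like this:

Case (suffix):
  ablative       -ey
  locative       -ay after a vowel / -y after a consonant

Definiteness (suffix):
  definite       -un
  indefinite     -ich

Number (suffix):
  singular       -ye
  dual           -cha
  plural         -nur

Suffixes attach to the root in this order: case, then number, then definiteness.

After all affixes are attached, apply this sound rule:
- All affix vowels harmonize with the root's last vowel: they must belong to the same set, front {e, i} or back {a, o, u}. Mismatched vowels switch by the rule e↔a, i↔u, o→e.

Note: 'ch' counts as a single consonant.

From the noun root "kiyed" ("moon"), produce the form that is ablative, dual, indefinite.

kiyedeycheich

Attach case ablative -ey → kiyedey.
Attach number dual -cha → kiyedeycha.
Attach definiteness indefinite -ich → kiyedeychaich.
Apply vowel harmony: kiyedeychaich → kiyedeycheich.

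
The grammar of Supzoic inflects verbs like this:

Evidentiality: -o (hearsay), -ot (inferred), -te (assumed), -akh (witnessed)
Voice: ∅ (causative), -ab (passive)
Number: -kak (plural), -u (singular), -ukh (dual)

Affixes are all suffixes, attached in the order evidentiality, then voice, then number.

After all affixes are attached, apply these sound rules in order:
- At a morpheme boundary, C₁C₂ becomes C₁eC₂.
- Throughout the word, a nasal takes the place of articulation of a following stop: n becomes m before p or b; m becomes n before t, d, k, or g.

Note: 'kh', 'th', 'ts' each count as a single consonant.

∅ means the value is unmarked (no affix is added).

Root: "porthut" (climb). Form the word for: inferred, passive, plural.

Attach evidentiality inferred -ot → porthutot.
Attach voice passive -ab → porthutotab.
Attach number plural -kak → porthutotabkak.
Apply epenthesis: porthutotabkak → porthutotabekak.
Nasal assimilation: no change.

porthutotabekak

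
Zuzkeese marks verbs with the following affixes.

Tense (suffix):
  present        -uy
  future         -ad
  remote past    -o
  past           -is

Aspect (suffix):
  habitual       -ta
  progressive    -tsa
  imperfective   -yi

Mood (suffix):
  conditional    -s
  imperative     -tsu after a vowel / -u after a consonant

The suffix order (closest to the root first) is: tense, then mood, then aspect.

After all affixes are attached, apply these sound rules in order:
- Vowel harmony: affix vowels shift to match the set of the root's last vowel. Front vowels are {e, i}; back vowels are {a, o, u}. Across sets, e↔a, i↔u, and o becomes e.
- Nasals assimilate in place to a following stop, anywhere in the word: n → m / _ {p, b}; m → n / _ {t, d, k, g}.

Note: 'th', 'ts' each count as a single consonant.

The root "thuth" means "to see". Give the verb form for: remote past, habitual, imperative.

thuthotsuta

Attach tense remote past -o → thutho.
Attach mood imperative -tsu (after vowel 'o') → thuthotsu.
Attach aspect habitual -ta → thuthotsuta.
Vowel harmony: no change.
Nasal assimilation: no change.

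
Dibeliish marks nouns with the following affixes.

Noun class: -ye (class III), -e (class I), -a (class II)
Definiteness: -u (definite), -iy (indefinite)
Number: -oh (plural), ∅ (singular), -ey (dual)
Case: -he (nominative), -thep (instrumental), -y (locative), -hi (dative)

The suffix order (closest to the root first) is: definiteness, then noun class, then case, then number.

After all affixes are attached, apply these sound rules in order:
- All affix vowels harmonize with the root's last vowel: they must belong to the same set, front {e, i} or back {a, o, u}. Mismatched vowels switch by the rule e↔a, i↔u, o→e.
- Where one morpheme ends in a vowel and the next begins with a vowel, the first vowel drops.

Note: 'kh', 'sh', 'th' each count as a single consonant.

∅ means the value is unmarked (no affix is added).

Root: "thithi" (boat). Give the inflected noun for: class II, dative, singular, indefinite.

thithiyehi

Attach definiteness indefinite -iy → thithiiy.
Attach noun class class II -a → thithiiya.
Attach case dative -hi → thithiiyahi.
number = singular: zero marking, form stays thithiiyahi.
Apply vowel harmony: thithiiyahi → thithiiyehi.
Apply vowel deletion: thithiiyehi → thithiyehi.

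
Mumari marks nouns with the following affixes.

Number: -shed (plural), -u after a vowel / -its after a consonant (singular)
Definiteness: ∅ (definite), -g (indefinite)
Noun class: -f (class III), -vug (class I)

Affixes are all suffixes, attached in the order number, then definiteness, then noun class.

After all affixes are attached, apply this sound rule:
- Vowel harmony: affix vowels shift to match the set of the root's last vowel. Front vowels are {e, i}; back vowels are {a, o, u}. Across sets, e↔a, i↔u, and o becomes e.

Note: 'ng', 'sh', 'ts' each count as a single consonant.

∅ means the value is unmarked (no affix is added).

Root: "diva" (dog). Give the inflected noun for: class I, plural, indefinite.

divashadgvug

Attach number plural -shed → divashed.
Attach definiteness indefinite -g → divashedg.
Attach noun class class I -vug → divashedgvug.
Apply vowel harmony: divashedgvug → divashadgvug.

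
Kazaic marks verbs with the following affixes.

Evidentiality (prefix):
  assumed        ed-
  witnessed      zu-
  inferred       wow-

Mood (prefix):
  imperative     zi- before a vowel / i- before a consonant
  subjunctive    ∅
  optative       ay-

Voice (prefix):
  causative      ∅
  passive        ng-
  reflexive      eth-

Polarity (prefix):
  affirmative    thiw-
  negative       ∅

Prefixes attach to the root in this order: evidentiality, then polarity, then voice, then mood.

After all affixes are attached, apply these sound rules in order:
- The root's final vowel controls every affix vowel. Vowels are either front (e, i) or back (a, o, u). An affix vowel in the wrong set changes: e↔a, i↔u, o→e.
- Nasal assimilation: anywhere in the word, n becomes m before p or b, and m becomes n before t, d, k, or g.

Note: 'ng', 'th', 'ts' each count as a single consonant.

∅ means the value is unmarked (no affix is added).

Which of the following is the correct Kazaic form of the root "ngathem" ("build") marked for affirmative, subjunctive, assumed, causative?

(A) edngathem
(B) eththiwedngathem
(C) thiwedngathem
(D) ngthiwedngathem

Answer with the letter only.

C

Attach evidentiality assumed ed- → edngathem.
Attach polarity affirmative thiw- → thiwedngathem.
voice = causative: zero marking, form stays thiwedngathem.
mood = subjunctive: zero marking, form stays thiwedngathem.
Vowel harmony: no change.
Nasal assimilation: no change.
So the correct form is thiwedngathem, option (C).
(D) ngthiwedngathem is wrong: it uses passive instead of causative for voice.
(B) eththiwedngathem is wrong: it uses reflexive instead of causative for voice.
(A) edngathem is wrong: it uses negative instead of affirmative for polarity.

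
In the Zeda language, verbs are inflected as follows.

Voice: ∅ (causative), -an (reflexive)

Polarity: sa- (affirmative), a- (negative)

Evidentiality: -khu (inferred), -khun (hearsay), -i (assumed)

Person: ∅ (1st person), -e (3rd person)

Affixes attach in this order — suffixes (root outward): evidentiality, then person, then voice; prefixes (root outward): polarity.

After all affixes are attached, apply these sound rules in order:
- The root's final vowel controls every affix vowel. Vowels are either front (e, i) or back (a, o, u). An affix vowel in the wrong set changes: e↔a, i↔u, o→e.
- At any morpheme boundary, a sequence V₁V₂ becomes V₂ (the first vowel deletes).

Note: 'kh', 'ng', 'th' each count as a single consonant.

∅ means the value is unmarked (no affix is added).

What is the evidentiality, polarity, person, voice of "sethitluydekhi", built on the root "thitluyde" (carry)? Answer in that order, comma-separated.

inferred, affirmative, 1st person, causative

Segment: sa-thitluyde-khu.
evidentiality: -khu → inferred.
polarity: sa- → affirmative.
person: ∅ → 1st person.
voice: ∅ → causative.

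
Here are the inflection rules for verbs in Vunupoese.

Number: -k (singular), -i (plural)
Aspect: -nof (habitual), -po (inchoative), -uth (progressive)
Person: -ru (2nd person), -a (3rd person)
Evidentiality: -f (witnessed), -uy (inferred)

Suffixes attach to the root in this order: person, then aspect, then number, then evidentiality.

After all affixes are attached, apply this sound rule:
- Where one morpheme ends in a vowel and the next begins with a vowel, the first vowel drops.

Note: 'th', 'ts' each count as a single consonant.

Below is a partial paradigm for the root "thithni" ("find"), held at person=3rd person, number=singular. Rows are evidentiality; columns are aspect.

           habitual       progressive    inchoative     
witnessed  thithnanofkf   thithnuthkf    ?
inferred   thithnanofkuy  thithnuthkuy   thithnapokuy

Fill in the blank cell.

thithnapokf

Attach person 3rd person -a → thithnia.
Attach aspect inchoative -po → thithniapo.
Attach number singular -k → thithniapok.
Attach evidentiality witnessed -f → thithniapokf.
Apply vowel deletion: thithniapokf → thithnapokf.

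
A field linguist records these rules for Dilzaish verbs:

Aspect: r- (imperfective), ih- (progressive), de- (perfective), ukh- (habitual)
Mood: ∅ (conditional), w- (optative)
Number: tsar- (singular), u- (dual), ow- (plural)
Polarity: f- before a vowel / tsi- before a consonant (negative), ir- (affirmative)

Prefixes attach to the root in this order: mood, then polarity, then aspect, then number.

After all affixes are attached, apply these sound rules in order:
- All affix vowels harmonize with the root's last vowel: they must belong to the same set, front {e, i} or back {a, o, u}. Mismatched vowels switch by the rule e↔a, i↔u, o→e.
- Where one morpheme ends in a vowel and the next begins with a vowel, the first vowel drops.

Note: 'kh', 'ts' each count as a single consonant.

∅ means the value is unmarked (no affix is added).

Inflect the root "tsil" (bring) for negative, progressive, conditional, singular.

tserihtsitsil

mood = conditional: zero marking, form stays tsil.
Attach polarity negative tsi- (before consonant 'ts') → tsitsil.
Attach aspect progressive ih- → ihtsitsil.
Attach number singular tsar- → tsarihtsitsil.
Apply vowel harmony: tsarihtsitsil → tserihtsitsil.
Vowel deletion: no change.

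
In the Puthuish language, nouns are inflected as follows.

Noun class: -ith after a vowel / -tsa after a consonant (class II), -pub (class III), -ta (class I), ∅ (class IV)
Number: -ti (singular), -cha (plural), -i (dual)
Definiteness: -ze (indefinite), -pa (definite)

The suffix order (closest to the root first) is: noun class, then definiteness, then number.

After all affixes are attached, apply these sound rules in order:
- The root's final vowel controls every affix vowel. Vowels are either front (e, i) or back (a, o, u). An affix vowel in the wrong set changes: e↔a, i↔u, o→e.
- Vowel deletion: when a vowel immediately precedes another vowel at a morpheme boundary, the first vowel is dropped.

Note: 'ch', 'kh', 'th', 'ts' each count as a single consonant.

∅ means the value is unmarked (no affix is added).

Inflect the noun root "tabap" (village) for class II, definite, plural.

Attach noun class class II -tsa (after consonant 'p') → tabaptsa.
Attach definiteness definite -pa → tabaptsapa.
Attach number plural -cha → tabaptsapacha.
Vowel harmony: no change.
Vowel deletion: no change.

tabaptsapacha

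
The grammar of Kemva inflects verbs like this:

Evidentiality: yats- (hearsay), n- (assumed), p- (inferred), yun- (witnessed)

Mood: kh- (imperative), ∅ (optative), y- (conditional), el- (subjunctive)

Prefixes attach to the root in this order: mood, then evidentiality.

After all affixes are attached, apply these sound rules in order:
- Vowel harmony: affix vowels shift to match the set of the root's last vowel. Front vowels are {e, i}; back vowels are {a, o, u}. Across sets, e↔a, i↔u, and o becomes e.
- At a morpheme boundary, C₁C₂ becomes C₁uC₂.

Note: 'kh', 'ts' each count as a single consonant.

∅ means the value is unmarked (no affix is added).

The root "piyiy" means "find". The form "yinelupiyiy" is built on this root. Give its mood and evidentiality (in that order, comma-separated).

Segment: yun-el-piyiy.
mood: el- → subjunctive.
evidentiality: yun- → witnessed.

subjunctive, witnessed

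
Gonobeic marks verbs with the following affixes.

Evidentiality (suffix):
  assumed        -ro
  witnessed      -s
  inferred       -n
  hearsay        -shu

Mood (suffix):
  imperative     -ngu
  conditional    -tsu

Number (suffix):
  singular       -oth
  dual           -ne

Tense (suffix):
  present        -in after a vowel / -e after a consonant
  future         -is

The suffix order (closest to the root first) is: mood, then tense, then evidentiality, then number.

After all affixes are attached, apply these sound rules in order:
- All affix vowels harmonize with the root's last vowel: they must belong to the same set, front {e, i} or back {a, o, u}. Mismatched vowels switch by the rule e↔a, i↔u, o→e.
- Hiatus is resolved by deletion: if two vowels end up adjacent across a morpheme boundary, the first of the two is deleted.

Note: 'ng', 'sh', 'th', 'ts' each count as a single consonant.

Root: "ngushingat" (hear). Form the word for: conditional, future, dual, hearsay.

ngushingattsusshuna

Attach mood conditional -tsu → ngushingattsu.
Attach tense future -is → ngushingattsuis.
Attach evidentiality hearsay -shu → ngushingattsuisshu.
Attach number dual -ne → ngushingattsuisshune.
Apply vowel harmony: ngushingattsuisshune → ngushingattsuusshuna.
Apply vowel deletion: ngushingattsuusshuna → ngushingattsusshuna.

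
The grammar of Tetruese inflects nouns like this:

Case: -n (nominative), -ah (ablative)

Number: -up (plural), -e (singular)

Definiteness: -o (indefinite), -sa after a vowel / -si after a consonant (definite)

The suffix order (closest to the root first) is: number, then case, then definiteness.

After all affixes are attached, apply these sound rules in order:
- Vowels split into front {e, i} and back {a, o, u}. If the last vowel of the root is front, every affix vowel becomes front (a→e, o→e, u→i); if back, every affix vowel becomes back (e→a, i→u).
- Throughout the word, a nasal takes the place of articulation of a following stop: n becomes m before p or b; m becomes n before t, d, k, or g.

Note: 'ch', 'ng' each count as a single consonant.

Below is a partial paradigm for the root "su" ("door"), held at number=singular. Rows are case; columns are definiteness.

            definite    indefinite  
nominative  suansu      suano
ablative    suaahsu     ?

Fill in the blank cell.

suaaho

Attach number singular -e → sue.
Attach case ablative -ah → sueah.
Attach definiteness indefinite -o → sueaho.
Apply vowel harmony: sueaho → suaaho.
Nasal assimilation: no change.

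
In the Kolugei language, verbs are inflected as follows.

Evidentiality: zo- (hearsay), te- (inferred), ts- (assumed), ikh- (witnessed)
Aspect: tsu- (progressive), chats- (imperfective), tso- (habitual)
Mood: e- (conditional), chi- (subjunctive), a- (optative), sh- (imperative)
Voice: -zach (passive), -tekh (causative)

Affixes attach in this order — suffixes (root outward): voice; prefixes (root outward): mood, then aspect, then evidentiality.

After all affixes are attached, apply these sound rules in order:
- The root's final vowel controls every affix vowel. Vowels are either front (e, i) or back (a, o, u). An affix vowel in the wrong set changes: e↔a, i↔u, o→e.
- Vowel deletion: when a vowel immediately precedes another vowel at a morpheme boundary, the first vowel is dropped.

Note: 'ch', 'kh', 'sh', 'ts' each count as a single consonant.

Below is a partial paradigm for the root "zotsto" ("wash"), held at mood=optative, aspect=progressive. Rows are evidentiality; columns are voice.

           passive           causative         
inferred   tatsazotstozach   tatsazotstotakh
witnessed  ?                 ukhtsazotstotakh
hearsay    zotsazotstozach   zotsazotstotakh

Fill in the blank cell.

ukhtsazotstozach

Attach mood optative a- → azotsto.
Attach aspect progressive tsu- → tsuazotsto.
Attach voice passive -zach → tsuazotstozach.
Attach evidentiality witnessed ikh- → ikhtsuazotstozach.
Apply vowel harmony: ikhtsuazotstozach → ukhtsuazotstozach.
Apply vowel deletion: ukhtsuazotstozach → ukhtsazotstozach.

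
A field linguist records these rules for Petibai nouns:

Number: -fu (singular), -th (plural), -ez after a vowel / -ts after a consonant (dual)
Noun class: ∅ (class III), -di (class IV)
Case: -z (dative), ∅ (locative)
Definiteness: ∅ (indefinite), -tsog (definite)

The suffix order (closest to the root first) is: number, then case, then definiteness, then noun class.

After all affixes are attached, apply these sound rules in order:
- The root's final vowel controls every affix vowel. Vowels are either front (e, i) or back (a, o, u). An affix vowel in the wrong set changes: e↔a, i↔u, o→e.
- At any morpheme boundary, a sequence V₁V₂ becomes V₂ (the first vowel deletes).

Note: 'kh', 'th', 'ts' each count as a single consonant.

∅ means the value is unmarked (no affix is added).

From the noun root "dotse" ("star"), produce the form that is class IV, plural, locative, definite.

Attach number plural -th → dotseth.
case = locative: zero marking, form stays dotseth.
Attach definiteness definite -tsog → dotsethtsog.
Attach noun class class IV -di → dotsethtsogdi.
Apply vowel harmony: dotsethtsogdi → dotsethtsegdi.
Vowel deletion: no change.

dotsethtsegdi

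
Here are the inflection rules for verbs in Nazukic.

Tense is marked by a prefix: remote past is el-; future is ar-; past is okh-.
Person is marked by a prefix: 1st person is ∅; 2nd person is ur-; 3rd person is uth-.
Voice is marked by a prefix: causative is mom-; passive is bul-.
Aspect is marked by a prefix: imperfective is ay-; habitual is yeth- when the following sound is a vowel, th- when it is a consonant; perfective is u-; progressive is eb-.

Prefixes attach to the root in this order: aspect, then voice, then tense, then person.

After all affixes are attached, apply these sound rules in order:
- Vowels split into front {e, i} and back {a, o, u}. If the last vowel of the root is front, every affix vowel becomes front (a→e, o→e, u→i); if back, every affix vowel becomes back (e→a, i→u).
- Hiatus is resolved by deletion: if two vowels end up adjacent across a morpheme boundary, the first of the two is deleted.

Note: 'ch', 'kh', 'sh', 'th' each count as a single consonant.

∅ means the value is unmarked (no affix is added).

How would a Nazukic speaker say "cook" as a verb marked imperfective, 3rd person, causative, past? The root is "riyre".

ithekhmemeyriyre

Attach aspect imperfective ay- → ayriyre.
Attach voice causative mom- → momayriyre.
Attach tense past okh- → okhmomayriyre.
Attach person 3rd person uth- → uthokhmomayriyre.
Apply vowel harmony: uthokhmomayriyre → ithekhmemeyriyre.
Vowel deletion: no change.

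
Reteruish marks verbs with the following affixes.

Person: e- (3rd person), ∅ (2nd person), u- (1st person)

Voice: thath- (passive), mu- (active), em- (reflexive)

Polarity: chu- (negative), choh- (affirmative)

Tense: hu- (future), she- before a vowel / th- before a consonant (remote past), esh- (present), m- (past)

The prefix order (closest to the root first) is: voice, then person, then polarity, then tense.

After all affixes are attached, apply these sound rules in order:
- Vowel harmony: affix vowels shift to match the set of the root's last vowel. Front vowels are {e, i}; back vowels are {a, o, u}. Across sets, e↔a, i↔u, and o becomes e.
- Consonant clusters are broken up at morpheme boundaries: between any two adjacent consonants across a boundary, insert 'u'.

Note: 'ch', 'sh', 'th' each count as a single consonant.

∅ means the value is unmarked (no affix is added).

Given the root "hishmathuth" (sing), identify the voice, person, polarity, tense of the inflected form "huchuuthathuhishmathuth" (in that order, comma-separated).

passive, 1st person, negative, future

Segment: hu-chu-u-thath-hishmathuth.
voice: thath- → passive.
person: u- → 1st person.
polarity: chu- → negative.
tense: hu- → future.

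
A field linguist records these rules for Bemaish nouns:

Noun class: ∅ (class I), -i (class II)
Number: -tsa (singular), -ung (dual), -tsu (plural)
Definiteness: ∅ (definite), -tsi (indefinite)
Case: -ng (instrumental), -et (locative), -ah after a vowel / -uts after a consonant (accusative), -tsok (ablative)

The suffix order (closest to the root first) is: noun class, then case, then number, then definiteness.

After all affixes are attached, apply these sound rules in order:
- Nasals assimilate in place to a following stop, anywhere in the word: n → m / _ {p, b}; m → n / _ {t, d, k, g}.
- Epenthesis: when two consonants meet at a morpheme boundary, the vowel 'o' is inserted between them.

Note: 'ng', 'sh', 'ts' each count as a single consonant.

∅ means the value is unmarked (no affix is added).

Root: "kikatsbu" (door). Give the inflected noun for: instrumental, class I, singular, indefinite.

kikatsbungotsatsi

noun class = class I: zero marking, form stays kikatsbu.
Attach case instrumental -ng → kikatsbung.
Attach number singular -tsa → kikatsbungtsa.
Attach definiteness indefinite -tsi → kikatsbungtsatsi.
Nasal assimilation: no change.
Apply epenthesis: kikatsbungtsatsi → kikatsbungotsatsi.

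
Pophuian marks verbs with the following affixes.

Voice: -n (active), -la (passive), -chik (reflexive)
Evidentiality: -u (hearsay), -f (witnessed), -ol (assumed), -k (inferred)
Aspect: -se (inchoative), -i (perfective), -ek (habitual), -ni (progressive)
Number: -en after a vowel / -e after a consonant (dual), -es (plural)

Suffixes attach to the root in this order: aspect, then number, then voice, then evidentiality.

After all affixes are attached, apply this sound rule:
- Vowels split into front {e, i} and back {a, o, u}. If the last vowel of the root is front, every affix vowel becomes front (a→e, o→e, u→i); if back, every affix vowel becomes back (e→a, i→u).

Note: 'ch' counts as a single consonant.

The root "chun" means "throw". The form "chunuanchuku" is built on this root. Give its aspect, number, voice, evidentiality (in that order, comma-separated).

Segment: chun-i-en-chik-u.
aspect: -i → perfective.
number: -en/e → dual.
voice: -chik → reflexive.
evidentiality: -u → hearsay.

perfective, dual, reflexive, hearsay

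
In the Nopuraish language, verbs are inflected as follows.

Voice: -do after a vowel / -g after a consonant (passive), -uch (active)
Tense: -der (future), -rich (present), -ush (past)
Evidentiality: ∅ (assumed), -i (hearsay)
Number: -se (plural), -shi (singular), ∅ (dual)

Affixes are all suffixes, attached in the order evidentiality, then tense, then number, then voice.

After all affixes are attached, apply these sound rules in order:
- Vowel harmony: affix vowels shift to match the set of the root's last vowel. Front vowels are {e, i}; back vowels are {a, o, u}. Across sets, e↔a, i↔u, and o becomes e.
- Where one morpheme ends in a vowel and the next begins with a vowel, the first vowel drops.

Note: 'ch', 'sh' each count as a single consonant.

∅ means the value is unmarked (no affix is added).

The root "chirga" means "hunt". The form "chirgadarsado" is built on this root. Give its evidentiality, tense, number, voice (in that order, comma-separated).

assumed, future, plural, passive

Segment: chirga-der-se-do.
evidentiality: ∅ → assumed.
tense: -der → future.
number: -se → plural.
voice: -do/g → passive.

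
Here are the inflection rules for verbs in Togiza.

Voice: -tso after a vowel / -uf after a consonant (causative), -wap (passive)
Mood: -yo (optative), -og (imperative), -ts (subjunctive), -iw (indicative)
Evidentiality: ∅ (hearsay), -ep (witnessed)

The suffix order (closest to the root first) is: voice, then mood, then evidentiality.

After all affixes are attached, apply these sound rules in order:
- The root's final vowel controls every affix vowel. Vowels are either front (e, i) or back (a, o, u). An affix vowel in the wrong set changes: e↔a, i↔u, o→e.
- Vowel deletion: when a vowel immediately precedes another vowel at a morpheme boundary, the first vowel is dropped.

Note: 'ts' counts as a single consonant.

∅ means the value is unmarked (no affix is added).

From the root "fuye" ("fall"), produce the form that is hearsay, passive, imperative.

fuyewepeg

Attach voice passive -wap → fuyewap.
Attach mood imperative -og → fuyewapog.
evidentiality = hearsay: zero marking, form stays fuyewapog.
Apply vowel harmony: fuyewapog → fuyewepeg.
Vowel deletion: no change.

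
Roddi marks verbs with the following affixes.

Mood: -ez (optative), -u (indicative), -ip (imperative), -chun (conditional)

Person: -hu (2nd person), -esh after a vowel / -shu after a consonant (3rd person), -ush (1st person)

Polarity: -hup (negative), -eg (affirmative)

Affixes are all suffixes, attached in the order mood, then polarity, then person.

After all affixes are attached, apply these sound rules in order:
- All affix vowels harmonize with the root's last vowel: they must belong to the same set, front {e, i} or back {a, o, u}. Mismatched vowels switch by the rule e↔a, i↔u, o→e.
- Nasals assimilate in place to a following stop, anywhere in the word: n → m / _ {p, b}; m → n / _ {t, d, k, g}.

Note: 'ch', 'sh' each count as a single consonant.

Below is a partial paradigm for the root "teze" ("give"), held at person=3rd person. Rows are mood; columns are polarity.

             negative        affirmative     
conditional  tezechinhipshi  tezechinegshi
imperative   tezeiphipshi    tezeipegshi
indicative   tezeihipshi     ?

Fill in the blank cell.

Attach mood indicative -u → tezeu.
Attach polarity affirmative -eg → tezeueg.
Attach person 3rd person -shu (after consonant 'g') → tezeuegshu.
Apply vowel harmony: tezeuegshu → tezeiegshi.
Nasal assimilation: no change.

tezeiegshi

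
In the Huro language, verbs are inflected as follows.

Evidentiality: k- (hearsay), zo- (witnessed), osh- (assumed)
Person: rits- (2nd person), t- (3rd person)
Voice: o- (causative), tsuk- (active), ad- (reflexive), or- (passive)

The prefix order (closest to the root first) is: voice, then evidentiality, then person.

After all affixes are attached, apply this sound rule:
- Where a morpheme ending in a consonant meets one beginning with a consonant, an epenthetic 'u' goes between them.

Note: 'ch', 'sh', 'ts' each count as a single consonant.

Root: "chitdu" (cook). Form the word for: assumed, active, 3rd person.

Attach voice active tsuk- → tsukchitdu.
Attach evidentiality assumed osh- → oshtsukchitdu.
Attach person 3rd person t- → toshtsukchitdu.
Apply epenthesis: toshtsukchitdu → toshutsukuchitdu.

toshutsukuchitdu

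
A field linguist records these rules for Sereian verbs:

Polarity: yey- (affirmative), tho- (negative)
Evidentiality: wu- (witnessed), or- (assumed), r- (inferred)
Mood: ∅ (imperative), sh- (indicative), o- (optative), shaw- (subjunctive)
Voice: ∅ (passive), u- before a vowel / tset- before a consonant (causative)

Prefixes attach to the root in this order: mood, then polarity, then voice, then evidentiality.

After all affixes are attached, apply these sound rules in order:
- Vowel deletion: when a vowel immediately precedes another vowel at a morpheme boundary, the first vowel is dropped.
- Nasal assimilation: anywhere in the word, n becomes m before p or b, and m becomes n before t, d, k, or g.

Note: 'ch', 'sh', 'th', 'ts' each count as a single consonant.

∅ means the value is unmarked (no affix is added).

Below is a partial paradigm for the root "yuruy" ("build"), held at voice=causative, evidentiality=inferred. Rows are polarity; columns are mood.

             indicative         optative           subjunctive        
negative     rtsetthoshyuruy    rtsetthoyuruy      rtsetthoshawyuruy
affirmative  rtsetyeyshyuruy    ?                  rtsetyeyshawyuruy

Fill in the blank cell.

rtsetyeyoyuruy

Attach mood optative o- → oyuruy.
Attach polarity affirmative yey- → yeyoyuruy.
Attach voice causative tset- (before consonant 'y') → tsetyeyoyuruy.
Attach evidentiality inferred r- → rtsetyeyoyuruy.
Vowel deletion: no change.
Nasal assimilation: no change.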